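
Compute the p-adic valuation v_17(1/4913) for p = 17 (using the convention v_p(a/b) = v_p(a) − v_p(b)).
v_17(1/4913) = -3

Factor powers of 17 from the numerator and denominator of the reduced fraction: 1 = 17^0 · 1 and 4913 = 17^3 · 1. Apply v_p(a/b) = v_p(a) − v_p(b): v_17(1/4913) = 0 − 3 = -3.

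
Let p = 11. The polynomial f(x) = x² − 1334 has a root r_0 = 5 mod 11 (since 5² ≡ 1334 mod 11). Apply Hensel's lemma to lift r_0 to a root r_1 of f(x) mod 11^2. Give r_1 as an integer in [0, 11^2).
r_1 = 27 (mod 121)

Hensel's recurrence: r_{i+1} = r_i − f(r_i)·(f′(r_i))^{-1} mod 11^{i+2}, with f′(x) = 2x. Iterate:
  r_0 = 5 (mod 11)
  r_1 = 27 (mod 121)
Final: r_1 = 27, and one checks f(r_1) ≡ 0 mod 11^2.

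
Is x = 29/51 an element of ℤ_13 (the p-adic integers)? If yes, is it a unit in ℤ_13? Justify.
x ∈ ℤ_13^× (unit); v_13(x) = 0

ℤ_13 = {x ∈ ℚ_13 : v_13(x) ≥ 0} and ℤ_13^× = {x ∈ ℤ_13 : v_13(x) = 0}. Here v_13(29/51) = v_13(num) − v_13(den) = 0; compare against these criteria.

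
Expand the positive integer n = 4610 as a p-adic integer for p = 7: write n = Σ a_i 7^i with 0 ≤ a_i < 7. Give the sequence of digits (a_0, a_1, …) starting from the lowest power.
(a_0, a_1, …) = (4, 0, 3, 6, 1)

Repeated division by 7 gives the digits low-to-high: 4610 = 4 + 3·7^2 + 6·7^3 + 1·7^4. Digit sequence: (4, 0, 3, 6, 1).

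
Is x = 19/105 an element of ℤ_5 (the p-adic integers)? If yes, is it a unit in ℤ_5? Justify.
x ∉ ℤ_5 (v_5(x) = -1 < 0)

ℤ_5 = {x ∈ ℚ_5 : v_5(x) ≥ 0} and ℤ_5^× = {x ∈ ℤ_5 : v_5(x) = 0}. Here v_5(19/105) = v_5(num) − v_5(den) = -1; compare against these criteria.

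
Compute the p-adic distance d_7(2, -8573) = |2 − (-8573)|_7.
d_7(2, -8573) = 1/343

Step 1 — x − y = 2 − (-8573) = 8575. Step 2 — v_7(8575) = 3 (factor: 8575 = (7^3 · 25); the sign does not affect v_p). Step 3 — |x − y|_7 = 7^{-3} = 1/343.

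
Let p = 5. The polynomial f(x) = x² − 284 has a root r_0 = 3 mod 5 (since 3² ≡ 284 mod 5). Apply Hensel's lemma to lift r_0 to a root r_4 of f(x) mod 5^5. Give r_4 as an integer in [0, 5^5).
r_4 = 2028 (mod 3125)

Hensel's recurrence: r_{i+1} = r_i − f(r_i)·(f′(r_i))^{-1} mod 5^{i+2}, with f′(x) = 2x. Iterate:
  r_0 = 3 (mod 5)
  r_1 = 3 (mod 25)
  r_2 = 28 (mod 125)
  r_3 = 153 (mod 625)
  r_4 = 2028 (mod 3125)
Final: r_4 = 2028, and one checks f(r_4) ≡ 0 mod 5^5.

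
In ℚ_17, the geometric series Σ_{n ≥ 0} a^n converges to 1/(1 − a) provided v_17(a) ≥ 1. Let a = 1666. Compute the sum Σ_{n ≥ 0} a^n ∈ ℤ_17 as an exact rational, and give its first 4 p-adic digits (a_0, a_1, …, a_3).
Σ a^n = 1/(1 − a) = -1/1665;  first 4 digits = (1, 13, 4, 8)

v_17(a) = 1 ≥ 1, so the series converges in ℤ_17 to 1/(1 − a) = 1/(1 − 1666) = -1/1665. Expand this rational in ℤ_17: compute digits iteratively via d_i = x_i mod 17, x_{i+1} = (x_i − d_i)/17. The first 4 digits are (1, 13, 4, 8).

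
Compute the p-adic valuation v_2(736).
v_2(736) = 5

v_2(n) is the largest exponent k such that 2^k divides n. Factor out: 736 = 2^5 · 23. (Sign doesn't affect v_p.) So v_2(736) = 5.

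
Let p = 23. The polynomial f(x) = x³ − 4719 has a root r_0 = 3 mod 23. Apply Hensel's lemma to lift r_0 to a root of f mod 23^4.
r_3 = 86345 (mod 279841)

Hensel: r_{i+1} = r_i − f(r_i)/f′(r_i) mod 23^{i+2}, where f′(x) = 3x². Iterate:
  r_0 = 3 (mod 23)
  r_1 = 118 (mod 529)
  r_2 = 1176 (mod 12167)
  r_3 = 86345 (mod 279841)
Final: r = 86345 with f(r) ≡ 0 mod 23^4.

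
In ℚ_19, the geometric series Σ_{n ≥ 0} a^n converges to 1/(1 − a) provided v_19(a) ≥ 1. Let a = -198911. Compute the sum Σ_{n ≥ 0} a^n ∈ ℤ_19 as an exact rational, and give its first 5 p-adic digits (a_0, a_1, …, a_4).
Σ a^n = 1/(1 − a) = 1/198912;  first 5 digits = (1, 0, 0, 9, 17)

v_19(a) = 3 ≥ 1, so the series converges in ℤ_19 to 1/(1 − a) = 1/(1 − (-198911)) = 1/198912. Expand this rational in ℤ_19: compute digits iteratively via d_i = x_i mod 19, x_{i+1} = (x_i − d_i)/19. The first 5 digits are (1, 0, 0, 9, 17).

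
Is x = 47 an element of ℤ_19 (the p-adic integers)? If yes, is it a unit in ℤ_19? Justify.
x ∈ ℤ_19^× (unit); v_19(x) = 0

ℤ_19 = {x ∈ ℚ_19 : v_19(x) ≥ 0} and ℤ_19^× = {x ∈ ℤ_19 : v_19(x) = 0}. Here v_19(47) = v_19(num) − v_19(den) = 0; compare against these criteria.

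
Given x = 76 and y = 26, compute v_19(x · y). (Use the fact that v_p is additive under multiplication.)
v_19(1976) = 1

v_p(x) = 1 (factor: 76 = 19^1 · 4); v_p(y) = 0 (factor: 26 = 19^0 · 26). Additivity: v_p(xy) = v_p(x) + v_p(y) = 1 + 0 = 1. (Direct check: xy = 1976 = 19^1 · (104).)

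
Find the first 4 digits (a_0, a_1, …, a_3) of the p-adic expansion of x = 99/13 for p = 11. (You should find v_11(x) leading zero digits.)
(a_0, …, a_3) = (0, 10, 0, 5)

v_11(99/13) = 1, so a_0 = ... = a_0 = 0. Factor out: x = 11^1 · u with u = 9/13 a unit in ℤ_11. Expand u iteratively via a_{v+i} = u_i mod 11, u_{i+1} = (u_i − a_{v+i})/11:
  u_0 = 9/13;  a_1 = 10;  u_1 = (u_0 − 10)/11 = -11/13
  u_1 = -11/13;  a_2 = 0;  u_2 = (u_1 − 0)/11 = -1/13
  u_2 = -1/13;  a_3 = 5;  u_3 = (u_2 − 5)/11 = -6/13
Digits: (0, 10, 0, 5).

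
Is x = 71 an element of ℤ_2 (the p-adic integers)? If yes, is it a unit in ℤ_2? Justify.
x ∈ ℤ_2^× (unit); v_2(x) = 0

ℤ_2 = {x ∈ ℚ_2 : v_2(x) ≥ 0} and ℤ_2^× = {x ∈ ℤ_2 : v_2(x) = 0}. Here v_2(71) = v_2(num) − v_2(den) = 0; compare against these criteria.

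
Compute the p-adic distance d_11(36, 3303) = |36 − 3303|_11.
d_11(36, 3303) = 1/121

Step 1 — x − y = 36 − 3303 = -3267. Step 2 — v_11(-3267) = 2 (factor: -3267 = −(11^2 · 27); the sign does not affect v_p). Step 3 — |x − y|_11 = 11^{-2} = 1/121.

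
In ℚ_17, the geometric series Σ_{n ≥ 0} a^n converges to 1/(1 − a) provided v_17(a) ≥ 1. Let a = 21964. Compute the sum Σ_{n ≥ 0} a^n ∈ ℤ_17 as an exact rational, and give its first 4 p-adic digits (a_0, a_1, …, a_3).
Σ a^n = 1/(1 − a) = -1/21963;  first 4 digits = (1, 0, 8, 4)

v_17(a) = 2 ≥ 1, so the series converges in ℤ_17 to 1/(1 − a) = 1/(1 − 21964) = -1/21963. Expand this rational in ℤ_17: compute digits iteratively via d_i = x_i mod 17, x_{i+1} = (x_i − d_i)/17. The first 4 digits are (1, 0, 8, 4).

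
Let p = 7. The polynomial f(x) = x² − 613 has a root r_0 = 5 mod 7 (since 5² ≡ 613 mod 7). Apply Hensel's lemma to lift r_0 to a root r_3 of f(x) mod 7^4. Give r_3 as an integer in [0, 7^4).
r_3 = 544 (mod 2401)

Hensel's recurrence: r_{i+1} = r_i − f(r_i)·(f′(r_i))^{-1} mod 7^{i+2}, with f′(x) = 2x. Iterate:
  r_0 = 5 (mod 7)
  r_1 = 5 (mod 49)
  r_2 = 201 (mod 343)
  r_3 = 544 (mod 2401)
Final: r_3 = 544, and one checks f(r_3) ≡ 0 mod 7^4.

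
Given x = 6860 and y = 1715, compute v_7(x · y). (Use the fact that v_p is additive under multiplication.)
v_7(11764900) = 6

v_p(x) = 3 (factor: 6860 = 7^3 · 20); v_p(y) = 3 (factor: 1715 = 7^3 · 5). Additivity: v_p(xy) = v_p(x) + v_p(y) = 3 + 3 = 6. (Direct check: xy = 11764900 = 7^6 · (100).)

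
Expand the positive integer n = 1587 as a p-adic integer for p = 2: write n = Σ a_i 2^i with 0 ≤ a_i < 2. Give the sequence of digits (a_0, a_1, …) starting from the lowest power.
(a_0, a_1, …) = (1, 1, 0, 0, 1, 1, 0, 0, 0, 1, 1)

Repeated division by 2 gives the digits low-to-high: 1587 = 1 + 1·2^1 + 1·2^4 + 1·2^5 + 1·2^9 + 1·2^10. Digit sequence: (1, 1, 0, 0, 1, 1, 0, 0, 0, 1, 1).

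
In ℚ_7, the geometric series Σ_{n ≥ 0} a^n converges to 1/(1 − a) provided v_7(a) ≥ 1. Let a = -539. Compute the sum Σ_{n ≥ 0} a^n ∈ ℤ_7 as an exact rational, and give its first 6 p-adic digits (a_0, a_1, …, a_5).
Σ a^n = 1/(1 − a) = 1/540;  first 6 digits = (1, 0, 3, 5, 1, 3)

v_7(a) = 2 ≥ 1, so the series converges in ℤ_7 to 1/(1 − a) = 1/(1 − (-539)) = 1/540. Expand this rational in ℤ_7: compute digits iteratively via d_i = x_i mod 7, x_{i+1} = (x_i − d_i)/7. The first 6 digits are (1, 0, 3, 5, 1, 3).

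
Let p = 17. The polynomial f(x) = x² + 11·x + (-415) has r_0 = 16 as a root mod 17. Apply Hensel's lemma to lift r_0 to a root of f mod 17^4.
r_3 = 30038 (mod 83521)

Hensel: r_{i+1} = r_i − f(r_i)·(f′(r_i))^{-1} mod 17^{i+2}, f′(x) = 2x + 11. Iterate:
  r_0 = 16 (mod 17)
  r_1 = 271 (mod 289)
  r_2 = 560 (mod 4913)
  r_3 = 30038 (mod 83521)
Final: r = 30038 satisfies f(r) ≡ 0 mod 17^4.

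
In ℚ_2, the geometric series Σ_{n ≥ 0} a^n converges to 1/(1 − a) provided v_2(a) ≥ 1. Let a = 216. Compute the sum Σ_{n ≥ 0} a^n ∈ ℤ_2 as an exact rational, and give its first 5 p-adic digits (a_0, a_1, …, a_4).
Σ a^n = 1/(1 − a) = -1/215;  first 5 digits = (1, 0, 0, 1, 1)

v_2(a) = 3 ≥ 1, so the series converges in ℤ_2 to 1/(1 − a) = 1/(1 − 216) = -1/215. Expand this rational in ℤ_2: compute digits iteratively via d_i = x_i mod 2, x_{i+1} = (x_i − d_i)/2. The first 5 digits are (1, 0, 0, 1, 1).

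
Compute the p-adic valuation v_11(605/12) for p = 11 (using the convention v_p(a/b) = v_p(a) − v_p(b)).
v_11(605/12) = 2

Factor powers of 11 from the numerator and denominator of the reduced fraction: 605 = 11^2 · 5 and 12 = 11^0 · 12. Apply v_p(a/b) = v_p(a) − v_p(b): v_11(605/12) = 2 − 0 = 2.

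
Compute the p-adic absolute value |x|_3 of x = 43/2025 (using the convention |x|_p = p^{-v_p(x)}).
|43/2025|_3 = 81

Step 1 — compute v_3(x) by factoring powers of 3 out of the numerator and denominator: v_3(43/2025) = -4. Step 2 — apply |x|_p = p^{-v_p(x)} = 3^{4} = 81.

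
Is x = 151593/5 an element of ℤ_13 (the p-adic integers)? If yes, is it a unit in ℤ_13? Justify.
x ∈ ℤ_13 but not a unit; v_13(x) = 3 > 0

ℤ_13 = {x ∈ ℚ_13 : v_13(x) ≥ 0} and ℤ_13^× = {x ∈ ℤ_13 : v_13(x) = 0}. Here v_13(151593/5) = v_13(num) − v_13(den) = 3; compare against these criteria.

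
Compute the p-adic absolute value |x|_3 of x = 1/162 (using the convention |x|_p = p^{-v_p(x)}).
|1/162|_3 = 81

Step 1 — compute v_3(x) by factoring powers of 3 out of the numerator and denominator: v_3(1/162) = -4. Step 2 — apply |x|_p = p^{-v_p(x)} = 3^{4} = 81.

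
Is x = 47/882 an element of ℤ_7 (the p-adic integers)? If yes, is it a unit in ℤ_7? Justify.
x ∉ ℤ_7 (v_7(x) = -2 < 0)

ℤ_7 = {x ∈ ℚ_7 : v_7(x) ≥ 0} and ℤ_7^× = {x ∈ ℤ_7 : v_7(x) = 0}. Here v_7(47/882) = v_7(num) − v_7(den) = -2; compare against these criteria.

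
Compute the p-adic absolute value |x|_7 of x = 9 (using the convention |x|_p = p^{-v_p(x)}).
|9|_7 = 1

Step 1 — compute v_7(x) by factoring powers of 7 out of the numerator and denominator: v_7(9) = 0. Step 2 — apply |x|_p = p^{-v_p(x)} = 7^{0} = 1.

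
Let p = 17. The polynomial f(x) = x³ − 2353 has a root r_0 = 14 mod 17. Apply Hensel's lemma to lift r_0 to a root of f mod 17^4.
r_3 = 45897 (mod 83521)

Hensel: r_{i+1} = r_i − f(r_i)/f′(r_i) mod 17^{i+2}, where f′(x) = 3x². Iterate:
  r_0 = 14 (mod 17)
  r_1 = 235 (mod 289)
  r_2 = 1680 (mod 4913)
  r_3 = 45897 (mod 83521)
Final: r = 45897 with f(r) ≡ 0 mod 17^4.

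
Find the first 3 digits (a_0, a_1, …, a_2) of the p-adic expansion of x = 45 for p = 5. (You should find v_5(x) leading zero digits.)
(a_0, …, a_2) = (0, 4, 1)

v_5(45) = 1, so a_0 = ... = a_0 = 0. Factor out: x = 5^1 · u with u = 9 a unit in ℤ_5. Expand u iteratively via a_{v+i} = u_i mod 5, u_{i+1} = (u_i − a_{v+i})/5:
  u_0 = 9;  a_1 = 4;  u_1 = (u_0 − 4)/5 = 1
  u_1 = 1;  a_2 = 1;  u_2 = (u_1 − 1)/5 = 0
Digits: (0, 4, 1).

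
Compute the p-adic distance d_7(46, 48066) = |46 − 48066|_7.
d_7(46, 48066) = 1/2401

Step 1 — x − y = 46 − 48066 = -48020. Step 2 — v_7(-48020) = 4 (factor: -48020 = −(7^4 · 20); the sign does not affect v_p). Step 3 — |x − y|_7 = 7^{-4} = 1/2401.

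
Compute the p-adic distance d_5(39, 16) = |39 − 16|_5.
d_5(39, 16) = 1

Step 1 — x − y = 39 − 16 = 23. Step 2 — v_5(23) = 0 (factor: 23 = (5^0 · 23); the sign does not affect v_p). Step 3 — |x − y|_5 = 5^{0} = 1.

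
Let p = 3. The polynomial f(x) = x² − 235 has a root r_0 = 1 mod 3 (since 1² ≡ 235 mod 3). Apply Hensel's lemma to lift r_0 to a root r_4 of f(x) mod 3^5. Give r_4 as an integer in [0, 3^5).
r_4 = 199 (mod 243)

Hensel's recurrence: r_{i+1} = r_i − f(r_i)·(f′(r_i))^{-1} mod 3^{i+2}, with f′(x) = 2x. Iterate:
  r_0 = 1 (mod 3)
  r_1 = 1 (mod 9)
  r_2 = 10 (mod 27)
  r_3 = 37 (mod 81)
  r_4 = 199 (mod 243)
Final: r_4 = 199, and one checks f(r_4) ≡ 0 mod 3^5.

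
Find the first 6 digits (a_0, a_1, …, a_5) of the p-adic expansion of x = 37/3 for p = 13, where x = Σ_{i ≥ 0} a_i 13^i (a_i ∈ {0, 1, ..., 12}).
(a_0, …, a_5) = (8, 9, 8, 8, 8, 8)

v_13(37/3) = 0 (numerator and denominator both coprime to 13), so x ∈ ℤ_13^×. Compute digits iteratively via a_i = x_i mod 13, x_{i+1} = (x_i − a_i)/13, with x_0 = x:
  x_0 = 37/3;  a_0 = 8;  x_1 = (x_0 − 8)/13 = 1/3
  x_1 = 1/3;  a_1 = 9;  x_2 = (x_1 − 9)/13 = -2/3
  x_2 = -2/3;  a_2 = 8;  x_3 = (x_2 − 8)/13 = -2/3
  x_3 = -2/3;  a_3 = 8;  x_4 = (x_3 − 8)/13 = -2/3
  x_4 = -2/3;  a_4 = 8;  x_5 = (x_4 − 8)/13 = -2/3
  x_5 = -2/3;  a_5 = 8;  x_6 = (x_5 − 8)/13 = -2/3
Digits: (8, 9, 8, 8, 8, 8).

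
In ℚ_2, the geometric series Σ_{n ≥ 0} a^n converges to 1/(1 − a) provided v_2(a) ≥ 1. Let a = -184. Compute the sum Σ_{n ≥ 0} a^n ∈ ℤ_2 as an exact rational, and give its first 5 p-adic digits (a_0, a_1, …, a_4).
Σ a^n = 1/(1 − a) = 1/185;  first 5 digits = (1, 0, 0, 1, 0)

v_2(a) = 3 ≥ 1, so the series converges in ℤ_2 to 1/(1 − a) = 1/(1 − (-184)) = 1/185. Expand this rational in ℤ_2: compute digits iteratively via d_i = x_i mod 2, x_{i+1} = (x_i − d_i)/2. The first 5 digits are (1, 0, 0, 1, 0).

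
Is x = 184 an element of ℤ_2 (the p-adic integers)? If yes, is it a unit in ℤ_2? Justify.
x ∈ ℤ_2 but not a unit; v_2(x) = 3 > 0

ℤ_2 = {x ∈ ℚ_2 : v_2(x) ≥ 0} and ℤ_2^× = {x ∈ ℤ_2 : v_2(x) = 0}. Here v_2(184) = v_2(num) − v_2(den) = 3; compare against these criteria.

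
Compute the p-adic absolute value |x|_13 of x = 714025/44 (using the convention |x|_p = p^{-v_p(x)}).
|714025/44|_13 = 1/28561

Step 1 — compute v_13(x) by factoring powers of 13 out of the numerator and denominator: v_13(714025/44) = 4. Step 2 — apply |x|_p = p^{-v_p(x)} = 13^{-4} = 1/28561.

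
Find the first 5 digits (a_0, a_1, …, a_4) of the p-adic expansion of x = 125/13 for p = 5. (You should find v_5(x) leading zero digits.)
(a_0, …, a_4) = (0, 0, 0, 2, 0)

v_5(125/13) = 3, so a_0 = ... = a_2 = 0. Factor out: x = 5^3 · u with u = 1/13 a unit in ℤ_5. Expand u iteratively via a_{v+i} = u_i mod 5, u_{i+1} = (u_i − a_{v+i})/5:
  u_0 = 1/13;  a_3 = 2;  u_1 = (u_0 − 2)/5 = -5/13
  u_1 = -5/13;  a_4 = 0;  u_2 = (u_1 − 0)/5 = -1/13
Digits: (0, 0, 0, 2, 0).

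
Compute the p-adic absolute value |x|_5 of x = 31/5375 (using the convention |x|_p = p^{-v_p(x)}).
|31/5375|_5 = 125

Step 1 — compute v_5(x) by factoring powers of 5 out of the numerator and denominator: v_5(31/5375) = -3. Step 2 — apply |x|_p = p^{-v_p(x)} = 5^{3} = 125.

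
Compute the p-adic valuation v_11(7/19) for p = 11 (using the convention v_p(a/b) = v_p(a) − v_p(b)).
v_11(7/19) = 0

Factor powers of 11 from the numerator and denominator of the reduced fraction: 7 = 11^0 · 7 and 19 = 11^0 · 19. Apply v_p(a/b) = v_p(a) − v_p(b): v_11(7/19) = 0 − 0 = 0.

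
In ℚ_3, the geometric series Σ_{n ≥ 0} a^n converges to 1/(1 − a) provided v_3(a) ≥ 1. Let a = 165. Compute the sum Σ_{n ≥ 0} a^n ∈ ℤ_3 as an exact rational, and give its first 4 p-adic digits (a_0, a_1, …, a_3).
Σ a^n = 1/(1 − a) = -1/164;  first 4 digits = (1, 1, 1, 1)

v_3(a) = 1 ≥ 1, so the series converges in ℤ_3 to 1/(1 − a) = 1/(1 − 165) = -1/164. Expand this rational in ℤ_3: compute digits iteratively via d_i = x_i mod 3, x_{i+1} = (x_i − d_i)/3. The first 4 digits are (1, 1, 1, 1).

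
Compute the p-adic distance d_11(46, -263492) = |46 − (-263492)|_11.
d_11(46, -263492) = 1/14641

Step 1 — x − y = 46 − (-263492) = 263538. Step 2 — v_11(263538) = 4 (factor: 263538 = (11^4 · 18); the sign does not affect v_p). Step 3 — |x − y|_11 = 11^{-4} = 1/14641.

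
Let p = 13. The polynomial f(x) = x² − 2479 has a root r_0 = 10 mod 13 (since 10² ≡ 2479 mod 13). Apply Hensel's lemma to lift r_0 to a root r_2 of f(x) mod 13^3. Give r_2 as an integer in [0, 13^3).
r_2 = 205 (mod 2197)

Hensel's recurrence: r_{i+1} = r_i − f(r_i)·(f′(r_i))^{-1} mod 13^{i+2}, with f′(x) = 2x. Iterate:
  r_0 = 10 (mod 13)
  r_1 = 36 (mod 169)
  r_2 = 205 (mod 2197)
Final: r_2 = 205, and one checks f(r_2) ≡ 0 mod 13^3.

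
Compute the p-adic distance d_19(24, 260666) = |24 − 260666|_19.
d_19(24, 260666) = 1/130321

Step 1 — x − y = 24 − 260666 = -260642. Step 2 — v_19(-260642) = 4 (factor: -260642 = −(19^4 · 2); the sign does not affect v_p). Step 3 — |x − y|_19 = 19^{-4} = 1/130321.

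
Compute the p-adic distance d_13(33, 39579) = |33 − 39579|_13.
d_13(33, 39579) = 1/2197

Step 1 — x − y = 33 − 39579 = -39546. Step 2 — v_13(-39546) = 3 (factor: -39546 = −(13^3 · 18); the sign does not affect v_p). Step 3 — |x − y|_13 = 13^{-3} = 1/2197.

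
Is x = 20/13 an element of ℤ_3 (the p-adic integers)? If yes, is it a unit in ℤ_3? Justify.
x ∈ ℤ_3^× (unit); v_3(x) = 0

ℤ_3 = {x ∈ ℚ_3 : v_3(x) ≥ 0} and ℤ_3^× = {x ∈ ℤ_3 : v_3(x) = 0}. Here v_3(20/13) = v_3(num) − v_3(den) = 0; compare against these criteria.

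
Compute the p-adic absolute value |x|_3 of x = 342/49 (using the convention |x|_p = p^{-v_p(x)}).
|342/49|_3 = 1/9

Step 1 — compute v_3(x) by factoring powers of 3 out of the numerator and denominator: v_3(342/49) = 2. Step 2 — apply |x|_p = p^{-v_p(x)} = 3^{-2} = 1/9.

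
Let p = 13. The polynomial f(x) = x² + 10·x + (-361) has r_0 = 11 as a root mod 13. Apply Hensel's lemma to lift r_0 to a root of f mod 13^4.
r_3 = 19186 (mod 28561)

Hensel: r_{i+1} = r_i − f(r_i)·(f′(r_i))^{-1} mod 13^{i+2}, f′(x) = 2x + 10. Iterate:
  r_0 = 11 (mod 13)
  r_1 = 89 (mod 169)
  r_2 = 1610 (mod 2197)
  r_3 = 19186 (mod 28561)
Final: r = 19186 satisfies f(r) ≡ 0 mod 13^4.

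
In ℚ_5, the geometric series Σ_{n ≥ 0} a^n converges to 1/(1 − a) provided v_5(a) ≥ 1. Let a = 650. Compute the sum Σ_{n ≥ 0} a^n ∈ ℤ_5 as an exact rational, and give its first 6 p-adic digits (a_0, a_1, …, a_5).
Σ a^n = 1/(1 − a) = -1/649;  first 6 digits = (1, 0, 1, 0, 2, 0)

v_5(a) = 2 ≥ 1, so the series converges in ℤ_5 to 1/(1 − a) = 1/(1 − 650) = -1/649. Expand this rational in ℤ_5: compute digits iteratively via d_i = x_i mod 5, x_{i+1} = (x_i − d_i)/5. The first 6 digits are (1, 0, 1, 0, 2, 0).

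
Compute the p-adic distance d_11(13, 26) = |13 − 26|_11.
d_11(13, 26) = 1

Step 1 — x − y = 13 − 26 = -13. Step 2 — v_11(-13) = 0 (factor: -13 = −(11^0 · 13); the sign does not affect v_p). Step 3 — |x − y|_11 = 11^{0} = 1.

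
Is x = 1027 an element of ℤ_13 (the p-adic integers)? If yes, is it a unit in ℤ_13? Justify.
x ∈ ℤ_13 but not a unit; v_13(x) = 1 > 0

ℤ_13 = {x ∈ ℚ_13 : v_13(x) ≥ 0} and ℤ_13^× = {x ∈ ℤ_13 : v_13(x) = 0}. Here v_13(1027) = v_13(num) − v_13(den) = 1; compare against these criteria.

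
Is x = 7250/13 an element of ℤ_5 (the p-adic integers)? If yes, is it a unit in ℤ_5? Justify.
x ∈ ℤ_5 but not a unit; v_5(x) = 3 > 0

ℤ_5 = {x ∈ ℚ_5 : v_5(x) ≥ 0} and ℤ_5^× = {x ∈ ℤ_5 : v_5(x) = 0}. Here v_5(7250/13) = v_5(num) − v_5(den) = 3; compare against these criteria.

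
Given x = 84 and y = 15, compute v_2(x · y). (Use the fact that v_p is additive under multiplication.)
v_2(1260) = 2

v_p(x) = 2 (factor: 84 = 2^2 · 21); v_p(y) = 0 (factor: 15 = 2^0 · 15). Additivity: v_p(xy) = v_p(x) + v_p(y) = 2 + 0 = 2. (Direct check: xy = 1260 = 2^2 · (315).)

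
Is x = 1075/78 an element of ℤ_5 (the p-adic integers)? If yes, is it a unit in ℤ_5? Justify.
x ∈ ℤ_5 but not a unit; v_5(x) = 2 > 0

ℤ_5 = {x ∈ ℚ_5 : v_5(x) ≥ 0} and ℤ_5^× = {x ∈ ℤ_5 : v_5(x) = 0}. Here v_5(1075/78) = v_5(num) − v_5(den) = 2; compare against these criteria.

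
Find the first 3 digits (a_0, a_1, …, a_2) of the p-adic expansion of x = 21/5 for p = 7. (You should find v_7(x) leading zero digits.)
(a_0, …, a_2) = (0, 2, 4)

v_7(21/5) = 1, so a_0 = ... = a_0 = 0. Factor out: x = 7^1 · u with u = 3/5 a unit in ℤ_7. Expand u iteratively via a_{v+i} = u_i mod 7, u_{i+1} = (u_i − a_{v+i})/7:
  u_0 = 3/5;  a_1 = 2;  u_1 = (u_0 − 2)/7 = -1/5
  u_1 = -1/5;  a_2 = 4;  u_2 = (u_1 − 4)/7 = -3/5
Digits: (0, 2, 4).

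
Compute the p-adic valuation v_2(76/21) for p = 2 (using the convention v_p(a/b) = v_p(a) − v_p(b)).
v_2(76/21) = 2

Factor powers of 2 from the numerator and denominator of the reduced fraction: 76 = 2^2 · 19 and 21 = 2^0 · 21. Apply v_p(a/b) = v_p(a) − v_p(b): v_2(76/21) = 2 − 0 = 2.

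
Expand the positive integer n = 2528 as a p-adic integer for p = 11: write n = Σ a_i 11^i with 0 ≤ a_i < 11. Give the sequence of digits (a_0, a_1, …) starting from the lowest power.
(a_0, a_1, …) = (9, 9, 9, 1)

Repeated division by 11 gives the digits low-to-high: 2528 = 9 + 9·11^1 + 9·11^2 + 1·11^3. Digit sequence: (9, 9, 9, 1).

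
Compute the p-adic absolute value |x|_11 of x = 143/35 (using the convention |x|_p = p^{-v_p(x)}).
|143/35|_11 = 1/11

Step 1 — compute v_11(x) by factoring powers of 11 out of the numerator and denominator: v_11(143/35) = 1. Step 2 — apply |x|_p = p^{-v_p(x)} = 11^{-1} = 1/11.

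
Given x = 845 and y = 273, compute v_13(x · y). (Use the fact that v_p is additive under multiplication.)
v_13(230685) = 3

v_p(x) = 2 (factor: 845 = 13^2 · 5); v_p(y) = 1 (factor: 273 = 13^1 · 21). Additivity: v_p(xy) = v_p(x) + v_p(y) = 2 + 1 = 3. (Direct check: xy = 230685 = 13^3 · (105).)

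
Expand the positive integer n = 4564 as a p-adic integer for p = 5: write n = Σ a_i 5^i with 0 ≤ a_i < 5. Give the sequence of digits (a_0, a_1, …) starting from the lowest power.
(a_0, a_1, …) = (4, 2, 2, 1, 2, 1)

Repeated division by 5 gives the digits low-to-high: 4564 = 4 + 2·5^1 + 2·5^2 + 1·5^3 + 2·5^4 + 1·5^5. Digit sequence: (4, 2, 2, 1, 2, 1).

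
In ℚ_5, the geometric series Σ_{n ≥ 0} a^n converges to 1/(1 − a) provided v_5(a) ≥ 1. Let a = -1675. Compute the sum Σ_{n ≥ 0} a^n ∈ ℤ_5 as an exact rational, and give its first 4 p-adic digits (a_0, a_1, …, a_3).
Σ a^n = 1/(1 − a) = 1/1676;  first 4 digits = (1, 0, 3, 1)

v_5(a) = 2 ≥ 1, so the series converges in ℤ_5 to 1/(1 − a) = 1/(1 − (-1675)) = 1/1676. Expand this rational in ℤ_5: compute digits iteratively via d_i = x_i mod 5, x_{i+1} = (x_i − d_i)/5. The first 4 digits are (1, 0, 3, 1).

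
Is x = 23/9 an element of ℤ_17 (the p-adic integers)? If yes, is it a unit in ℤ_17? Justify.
x ∈ ℤ_17^× (unit); v_17(x) = 0

ℤ_17 = {x ∈ ℚ_17 : v_17(x) ≥ 0} and ℤ_17^× = {x ∈ ℤ_17 : v_17(x) = 0}. Here v_17(23/9) = v_17(num) − v_17(den) = 0; compare against these criteria.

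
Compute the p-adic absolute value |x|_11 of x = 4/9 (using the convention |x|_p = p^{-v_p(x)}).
|4/9|_11 = 1

Step 1 — compute v_11(x) by factoring powers of 11 out of the numerator and denominator: v_11(4/9) = 0. Step 2 — apply |x|_p = p^{-v_p(x)} = 11^{0} = 1.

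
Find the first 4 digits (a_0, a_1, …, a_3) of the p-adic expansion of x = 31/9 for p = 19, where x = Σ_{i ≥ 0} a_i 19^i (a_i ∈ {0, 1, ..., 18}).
(a_0, …, a_3) = (14, 10, 10, 10)

v_19(31/9) = 0 (numerator and denominator both coprime to 19), so x ∈ ℤ_19^×. Compute digits iteratively via a_i = x_i mod 19, x_{i+1} = (x_i − a_i)/19, with x_0 = x:
  x_0 = 31/9;  a_0 = 14;  x_1 = (x_0 − 14)/19 = -5/9
  x_1 = -5/9;  a_1 = 10;  x_2 = (x_1 − 10)/19 = -5/9
  x_2 = -5/9;  a_2 = 10;  x_3 = (x_2 − 10)/19 = -5/9
  x_3 = -5/9;  a_3 = 10;  x_4 = (x_3 − 10)/19 = -5/9
Digits: (14, 10, 10, 10).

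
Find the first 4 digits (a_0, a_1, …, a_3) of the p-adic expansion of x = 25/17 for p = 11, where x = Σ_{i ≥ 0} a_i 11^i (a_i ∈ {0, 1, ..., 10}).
(a_0, …, a_3) = (6, 8, 7, 9)

v_11(25/17) = 0 (numerator and denominator both coprime to 11), so x ∈ ℤ_11^×. Compute digits iteratively via a_i = x_i mod 11, x_{i+1} = (x_i − a_i)/11, with x_0 = x:
  x_0 = 25/17;  a_0 = 6;  x_1 = (x_0 − 6)/11 = -7/17
  x_1 = -7/17;  a_1 = 8;  x_2 = (x_1 − 8)/11 = -13/17
  x_2 = -13/17;  a_2 = 7;  x_3 = (x_2 − 7)/11 = -12/17
  x_3 = -12/17;  a_3 = 9;  x_4 = (x_3 − 9)/11 = -15/17
Digits: (6, 8, 7, 9).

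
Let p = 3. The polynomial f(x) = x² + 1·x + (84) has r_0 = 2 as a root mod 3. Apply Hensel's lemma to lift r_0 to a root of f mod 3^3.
r_2 = 11 (mod 27)

Hensel: r_{i+1} = r_i − f(r_i)·(f′(r_i))^{-1} mod 3^{i+2}, f′(x) = 2x + 1. Iterate:
  r_0 = 2 (mod 3)
  r_1 = 2 (mod 9)
  r_2 = 11 (mod 27)
Final: r = 11 satisfies f(r) ≡ 0 mod 3^3.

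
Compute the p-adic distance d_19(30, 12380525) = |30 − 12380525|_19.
d_19(30, 12380525) = 1/2476099

Step 1 — x − y = 30 − 12380525 = -12380495. Step 2 — v_19(-12380495) = 5 (factor: -12380495 = −(19^5 · 5); the sign does not affect v_p). Step 3 — |x − y|_19 = 19^{-5} = 1/2476099.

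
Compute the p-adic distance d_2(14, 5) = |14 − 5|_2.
d_2(14, 5) = 1

Step 1 — x − y = 14 − 5 = 9. Step 2 — v_2(9) = 0 (factor: 9 = (2^0 · 9); the sign does not affect v_p). Step 3 — |x − y|_2 = 2^{0} = 1.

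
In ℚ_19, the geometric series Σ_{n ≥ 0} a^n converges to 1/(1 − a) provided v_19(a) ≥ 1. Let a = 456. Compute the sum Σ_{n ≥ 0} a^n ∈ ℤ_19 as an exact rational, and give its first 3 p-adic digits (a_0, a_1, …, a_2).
Σ a^n = 1/(1 − a) = -1/455;  first 3 digits = (1, 5, 7)

v_19(a) = 1 ≥ 1, so the series converges in ℤ_19 to 1/(1 − a) = 1/(1 − 456) = -1/455. Expand this rational in ℤ_19: compute digits iteratively via d_i = x_i mod 19, x_{i+1} = (x_i − d_i)/19. The first 3 digits are (1, 5, 7).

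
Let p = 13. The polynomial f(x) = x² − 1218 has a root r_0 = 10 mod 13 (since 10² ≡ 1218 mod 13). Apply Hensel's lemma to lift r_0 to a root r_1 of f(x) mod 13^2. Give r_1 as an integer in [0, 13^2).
r_1 = 49 (mod 169)

Hensel's recurrence: r_{i+1} = r_i − f(r_i)·(f′(r_i))^{-1} mod 13^{i+2}, with f′(x) = 2x. Iterate:
  r_0 = 10 (mod 13)
  r_1 = 49 (mod 169)
Final: r_1 = 49, and one checks f(r_1) ≡ 0 mod 13^2.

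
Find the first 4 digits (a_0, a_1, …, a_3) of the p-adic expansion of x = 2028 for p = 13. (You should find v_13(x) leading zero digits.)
(a_0, …, a_3) = (0, 0, 12, 0)

v_13(2028) = 2, so a_0 = ... = a_1 = 0. Factor out: x = 13^2 · u with u = 12 a unit in ℤ_13. Expand u iteratively via a_{v+i} = u_i mod 13, u_{i+1} = (u_i − a_{v+i})/13:
  u_0 = 12;  a_2 = 12;  u_1 = (u_0 − 12)/13 = 0
  u_1 = 0;  a_3 = 0;  u_2 = (u_1 − 0)/13 = 0
Digits: (0, 0, 12, 0).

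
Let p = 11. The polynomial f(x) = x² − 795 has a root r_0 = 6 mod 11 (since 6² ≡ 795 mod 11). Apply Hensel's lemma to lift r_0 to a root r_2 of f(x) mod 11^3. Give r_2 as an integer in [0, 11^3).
r_2 = 644 (mod 1331)

Hensel's recurrence: r_{i+1} = r_i − f(r_i)·(f′(r_i))^{-1} mod 11^{i+2}, with f′(x) = 2x. Iterate:
  r_0 = 6 (mod 11)
  r_1 = 39 (mod 121)
  r_2 = 644 (mod 1331)
Final: r_2 = 644, and one checks f(r_2) ≡ 0 mod 11^3.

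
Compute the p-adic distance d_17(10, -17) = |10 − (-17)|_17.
d_17(10, -17) = 1

Step 1 — x − y = 10 − (-17) = 27. Step 2 — v_17(27) = 0 (factor: 27 = (17^0 · 27); the sign does not affect v_p). Step 3 — |x − y|_17 = 17^{0} = 1.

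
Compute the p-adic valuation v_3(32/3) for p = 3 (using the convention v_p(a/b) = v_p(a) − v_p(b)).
v_3(32/3) = -1

Factor powers of 3 from the numerator and denominator of the reduced fraction: 32 = 3^0 · 32 and 3 = 3^1 · 1. Apply v_p(a/b) = v_p(a) − v_p(b): v_3(32/3) = 0 − 1 = -1.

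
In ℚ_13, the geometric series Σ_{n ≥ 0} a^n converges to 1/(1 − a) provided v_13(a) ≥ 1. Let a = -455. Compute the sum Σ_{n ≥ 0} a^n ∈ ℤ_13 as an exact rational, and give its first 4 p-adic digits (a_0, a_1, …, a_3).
Σ a^n = 1/(1 − a) = 1/456;  first 4 digits = (1, 4, 0, 2)

v_13(a) = 1 ≥ 1, so the series converges in ℤ_13 to 1/(1 − a) = 1/(1 − (-455)) = 1/456. Expand this rational in ℤ_13: compute digits iteratively via d_i = x_i mod 13, x_{i+1} = (x_i − d_i)/13. The first 4 digits are (1, 4, 0, 2).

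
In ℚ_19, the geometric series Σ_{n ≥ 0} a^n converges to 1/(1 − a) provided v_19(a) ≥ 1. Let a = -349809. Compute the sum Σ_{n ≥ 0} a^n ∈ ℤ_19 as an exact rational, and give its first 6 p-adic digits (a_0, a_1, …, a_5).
Σ a^n = 1/(1 − a) = 1/349810;  first 6 digits = (1, 0, 0, 6, 16, 18)

v_19(a) = 3 ≥ 1, so the series converges in ℤ_19 to 1/(1 − a) = 1/(1 − (-349809)) = 1/349810. Expand this rational in ℤ_19: compute digits iteratively via d_i = x_i mod 19, x_{i+1} = (x_i − d_i)/19. The first 6 digits are (1, 0, 0, 6, 16, 18).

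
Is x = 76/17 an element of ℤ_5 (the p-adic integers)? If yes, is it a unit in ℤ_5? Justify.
x ∈ ℤ_5^× (unit); v_5(x) = 0

ℤ_5 = {x ∈ ℚ_5 : v_5(x) ≥ 0} and ℤ_5^× = {x ∈ ℤ_5 : v_5(x) = 0}. Here v_5(76/17) = v_5(num) − v_5(den) = 0; compare against these criteria.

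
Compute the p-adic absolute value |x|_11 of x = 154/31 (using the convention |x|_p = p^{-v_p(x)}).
|154/31|_11 = 1/11

Step 1 — compute v_11(x) by factoring powers of 11 out of the numerator and denominator: v_11(154/31) = 1. Step 2 — apply |x|_p = p^{-v_p(x)} = 11^{-1} = 1/11.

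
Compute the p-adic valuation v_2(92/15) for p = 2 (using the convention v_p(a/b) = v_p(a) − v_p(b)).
v_2(92/15) = 2

Factor powers of 2 from the numerator and denominator of the reduced fraction: 92 = 2^2 · 23 and 15 = 2^0 · 15. Apply v_p(a/b) = v_p(a) − v_p(b): v_2(92/15) = 2 − 0 = 2.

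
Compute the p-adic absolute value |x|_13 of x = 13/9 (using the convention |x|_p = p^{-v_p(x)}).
|13/9|_13 = 1/13

Step 1 — compute v_13(x) by factoring powers of 13 out of the numerator and denominator: v_13(13/9) = 1. Step 2 — apply |x|_p = p^{-v_p(x)} = 13^{-1} = 1/13.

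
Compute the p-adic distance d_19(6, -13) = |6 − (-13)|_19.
d_19(6, -13) = 1/19

Step 1 — x − y = 6 − (-13) = 19. Step 2 — v_19(19) = 1 (factor: 19 = (19^1 · 1); the sign does not affect v_p). Step 3 — |x − y|_19 = 19^{-1} = 1/19.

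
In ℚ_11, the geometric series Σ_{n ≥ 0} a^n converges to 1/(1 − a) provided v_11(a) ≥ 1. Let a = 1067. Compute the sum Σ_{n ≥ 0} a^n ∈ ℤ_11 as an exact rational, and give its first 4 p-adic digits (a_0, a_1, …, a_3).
Σ a^n = 1/(1 − a) = -1/1066;  first 4 digits = (1, 9, 1, 1)

v_11(a) = 1 ≥ 1, so the series converges in ℤ_11 to 1/(1 − a) = 1/(1 − 1067) = -1/1066. Expand this rational in ℤ_11: compute digits iteratively via d_i = x_i mod 11, x_{i+1} = (x_i − d_i)/11. The first 4 digits are (1, 9, 1, 1).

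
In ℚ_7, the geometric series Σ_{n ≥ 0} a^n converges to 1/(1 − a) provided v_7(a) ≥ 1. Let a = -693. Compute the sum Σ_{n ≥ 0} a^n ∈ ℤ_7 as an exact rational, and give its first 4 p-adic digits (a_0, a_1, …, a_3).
Σ a^n = 1/(1 − a) = 1/694;  first 4 digits = (1, 6, 0, 4)

v_7(a) = 1 ≥ 1, so the series converges in ℤ_7 to 1/(1 − a) = 1/(1 − (-693)) = 1/694. Expand this rational in ℤ_7: compute digits iteratively via d_i = x_i mod 7, x_{i+1} = (x_i − d_i)/7. The first 4 digits are (1, 6, 0, 4).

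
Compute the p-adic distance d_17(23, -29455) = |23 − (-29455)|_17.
d_17(23, -29455) = 1/4913

Step 1 — x − y = 23 − (-29455) = 29478. Step 2 — v_17(29478) = 3 (factor: 29478 = (17^3 · 6); the sign does not affect v_p). Step 3 — |x − y|_17 = 17^{-3} = 1/4913.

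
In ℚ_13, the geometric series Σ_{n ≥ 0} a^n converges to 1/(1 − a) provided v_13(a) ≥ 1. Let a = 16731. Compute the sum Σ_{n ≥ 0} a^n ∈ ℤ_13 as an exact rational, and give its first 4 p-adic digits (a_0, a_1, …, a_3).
Σ a^n = 1/(1 − a) = -1/16730;  first 4 digits = (1, 0, 8, 7)

v_13(a) = 2 ≥ 1, so the series converges in ℤ_13 to 1/(1 − a) = 1/(1 − 16731) = -1/16730. Expand this rational in ℤ_13: compute digits iteratively via d_i = x_i mod 13, x_{i+1} = (x_i − d_i)/13. The first 4 digits are (1, 0, 8, 7).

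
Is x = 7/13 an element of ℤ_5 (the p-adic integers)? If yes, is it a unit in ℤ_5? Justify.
x ∈ ℤ_5^× (unit); v_5(x) = 0

ℤ_5 = {x ∈ ℚ_5 : v_5(x) ≥ 0} and ℤ_5^× = {x ∈ ℤ_5 : v_5(x) = 0}. Here v_5(7/13) = v_5(num) − v_5(den) = 0; compare against these criteria.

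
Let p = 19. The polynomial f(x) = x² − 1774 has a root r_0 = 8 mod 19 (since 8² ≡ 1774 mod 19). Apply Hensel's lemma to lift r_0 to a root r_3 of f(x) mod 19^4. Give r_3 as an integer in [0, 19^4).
r_3 = 124705 (mod 130321)

Hensel's recurrence: r_{i+1} = r_i − f(r_i)·(f′(r_i))^{-1} mod 19^{i+2}, with f′(x) = 2x. Iterate:
  r_0 = 8 (mod 19)
  r_1 = 160 (mod 361)
  r_2 = 1243 (mod 6859)
  r_3 = 124705 (mod 130321)
Final: r_3 = 124705, and one checks f(r_3) ≡ 0 mod 19^4.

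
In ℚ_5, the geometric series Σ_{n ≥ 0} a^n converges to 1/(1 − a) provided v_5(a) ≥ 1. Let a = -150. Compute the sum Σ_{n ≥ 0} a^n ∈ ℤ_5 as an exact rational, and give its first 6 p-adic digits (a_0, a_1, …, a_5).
Σ a^n = 1/(1 − a) = 1/151;  first 6 digits = (1, 0, 4, 3, 0, 2)

v_5(a) = 2 ≥ 1, so the series converges in ℤ_5 to 1/(1 − a) = 1/(1 − (-150)) = 1/151. Expand this rational in ℤ_5: compute digits iteratively via d_i = x_i mod 5, x_{i+1} = (x_i − d_i)/5. The first 6 digits are (1, 0, 4, 3, 0, 2).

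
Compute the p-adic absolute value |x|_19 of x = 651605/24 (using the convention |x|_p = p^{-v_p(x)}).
|651605/24|_19 = 1/130321

Step 1 — compute v_19(x) by factoring powers of 19 out of the numerator and denominator: v_19(651605/24) = 4. Step 2 — apply |x|_p = p^{-v_p(x)} = 19^{-4} = 1/130321.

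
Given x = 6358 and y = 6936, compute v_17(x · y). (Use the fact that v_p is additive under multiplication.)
v_17(44099088) = 4

v_p(x) = 2 (factor: 6358 = 17^2 · 22); v_p(y) = 2 (factor: 6936 = 17^2 · 24). Additivity: v_p(xy) = v_p(x) + v_p(y) = 2 + 2 = 4. (Direct check: xy = 44099088 = 17^4 · (528).)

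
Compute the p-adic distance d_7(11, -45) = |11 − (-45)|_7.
d_7(11, -45) = 1/7

Step 1 — x − y = 11 − (-45) = 56. Step 2 — v_7(56) = 1 (factor: 56 = (7^1 · 8); the sign does not affect v_p). Step 3 — |x − y|_7 = 7^{-1} = 1/7.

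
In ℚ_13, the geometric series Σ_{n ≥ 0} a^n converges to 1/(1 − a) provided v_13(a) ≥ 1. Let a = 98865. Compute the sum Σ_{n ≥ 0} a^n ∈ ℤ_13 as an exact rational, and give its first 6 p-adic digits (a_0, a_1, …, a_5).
Σ a^n = 1/(1 − a) = -1/98864;  first 6 digits = (1, 0, 0, 6, 3, 0)

v_13(a) = 3 ≥ 1, so the series converges in ℤ_13 to 1/(1 − a) = 1/(1 − 98865) = -1/98864. Expand this rational in ℤ_13: compute digits iteratively via d_i = x_i mod 13, x_{i+1} = (x_i − d_i)/13. The first 6 digits are (1, 0, 0, 6, 3, 0).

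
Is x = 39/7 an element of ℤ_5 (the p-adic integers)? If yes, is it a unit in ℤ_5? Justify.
x ∈ ℤ_5^× (unit); v_5(x) = 0

ℤ_5 = {x ∈ ℚ_5 : v_5(x) ≥ 0} and ℤ_5^× = {x ∈ ℤ_5 : v_5(x) = 0}. Here v_5(39/7) = v_5(num) − v_5(den) = 0; compare against these criteria.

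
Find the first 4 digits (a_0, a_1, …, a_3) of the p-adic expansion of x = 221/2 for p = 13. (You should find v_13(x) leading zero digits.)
(a_0, …, a_3) = (0, 2, 7, 6)

v_13(221/2) = 1, so a_0 = ... = a_0 = 0. Factor out: x = 13^1 · u with u = 17/2 a unit in ℤ_13. Expand u iteratively via a_{v+i} = u_i mod 13, u_{i+1} = (u_i − a_{v+i})/13:
  u_0 = 17/2;  a_1 = 2;  u_1 = (u_0 − 2)/13 = 1/2
  u_1 = 1/2;  a_2 = 7;  u_2 = (u_1 − 7)/13 = -1/2
  u_2 = -1/2;  a_3 = 6;  u_3 = (u_2 − 6)/13 = -1/2
Digits: (0, 2, 7, 6).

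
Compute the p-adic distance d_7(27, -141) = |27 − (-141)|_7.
d_7(27, -141) = 1/7

Step 1 — x − y = 27 − (-141) = 168. Step 2 — v_7(168) = 1 (factor: 168 = (7^1 · 24); the sign does not affect v_p). Step 3 — |x − y|_7 = 7^{-1} = 1/7.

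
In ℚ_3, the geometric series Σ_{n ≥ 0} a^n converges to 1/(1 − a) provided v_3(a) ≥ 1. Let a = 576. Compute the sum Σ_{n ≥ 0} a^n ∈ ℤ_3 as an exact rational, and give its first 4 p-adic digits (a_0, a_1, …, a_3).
Σ a^n = 1/(1 − a) = -1/575;  first 4 digits = (1, 0, 1, 0)

v_3(a) = 2 ≥ 1, so the series converges in ℤ_3 to 1/(1 − a) = 1/(1 − 576) = -1/575. Expand this rational in ℤ_3: compute digits iteratively via d_i = x_i mod 3, x_{i+1} = (x_i − d_i)/3. The first 4 digits are (1, 0, 1, 0).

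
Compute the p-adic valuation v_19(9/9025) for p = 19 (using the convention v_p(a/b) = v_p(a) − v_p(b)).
v_19(9/9025) = -2

Factor powers of 19 from the numerator and denominator of the reduced fraction: 9 = 19^0 · 9 and 9025 = 19^2 · 25. Apply v_p(a/b) = v_p(a) − v_p(b): v_19(9/9025) = 0 − 2 = -2.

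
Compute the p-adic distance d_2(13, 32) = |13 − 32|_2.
d_2(13, 32) = 1

Step 1 — x − y = 13 − 32 = -19. Step 2 — v_2(-19) = 0 (factor: -19 = −(2^0 · 19); the sign does not affect v_p). Step 3 — |x − y|_2 = 2^{0} = 1.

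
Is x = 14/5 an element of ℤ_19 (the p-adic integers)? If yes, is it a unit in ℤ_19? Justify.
x ∈ ℤ_19^× (unit); v_19(x) = 0

ℤ_19 = {x ∈ ℚ_19 : v_19(x) ≥ 0} and ℤ_19^× = {x ∈ ℤ_19 : v_19(x) = 0}. Here v_19(14/5) = v_19(num) − v_19(den) = 0; compare against these criteria.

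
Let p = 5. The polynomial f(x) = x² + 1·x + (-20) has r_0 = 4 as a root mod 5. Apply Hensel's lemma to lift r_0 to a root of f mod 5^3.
r_2 = 4 (mod 125)

Hensel: r_{i+1} = r_i − f(r_i)·(f′(r_i))^{-1} mod 5^{i+2}, f′(x) = 2x + 1. Iterate:
  r_0 = 4 (mod 5)
  r_1 = 4 (mod 25)
  r_2 = 4 (mod 125)
Final: r = 4 satisfies f(r) ≡ 0 mod 5^3.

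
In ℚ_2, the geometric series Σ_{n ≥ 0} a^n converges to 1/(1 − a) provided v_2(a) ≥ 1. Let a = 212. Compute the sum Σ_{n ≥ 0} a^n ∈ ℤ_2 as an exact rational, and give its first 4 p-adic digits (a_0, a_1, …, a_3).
Σ a^n = 1/(1 − a) = -1/211;  first 4 digits = (1, 0, 1, 0)

v_2(a) = 2 ≥ 1, so the series converges in ℤ_2 to 1/(1 − a) = 1/(1 − 212) = -1/211. Expand this rational in ℤ_2: compute digits iteratively via d_i = x_i mod 2, x_{i+1} = (x_i − d_i)/2. The first 4 digits are (1, 0, 1, 0).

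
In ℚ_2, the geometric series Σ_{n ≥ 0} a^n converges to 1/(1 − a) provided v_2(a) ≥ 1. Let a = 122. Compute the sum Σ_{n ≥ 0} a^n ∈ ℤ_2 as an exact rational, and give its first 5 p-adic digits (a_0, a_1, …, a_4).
Σ a^n = 1/(1 − a) = -1/121;  first 5 digits = (1, 1, 1, 0, 1)

v_2(a) = 1 ≥ 1, so the series converges in ℤ_2 to 1/(1 − a) = 1/(1 − 122) = -1/121. Expand this rational in ℤ_2: compute digits iteratively via d_i = x_i mod 2, x_{i+1} = (x_i − d_i)/2. The first 5 digits are (1, 1, 1, 0, 1).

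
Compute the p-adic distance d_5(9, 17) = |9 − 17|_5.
d_5(9, 17) = 1

Step 1 — x − y = 9 − 17 = -8. Step 2 — v_5(-8) = 0 (factor: -8 = −(5^0 · 8); the sign does not affect v_p). Step 3 — |x − y|_5 = 5^{0} = 1.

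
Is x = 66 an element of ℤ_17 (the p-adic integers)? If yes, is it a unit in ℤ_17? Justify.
x ∈ ℤ_17^× (unit); v_17(x) = 0

ℤ_17 = {x ∈ ℚ_17 : v_17(x) ≥ 0} and ℤ_17^× = {x ∈ ℤ_17 : v_17(x) = 0}. Here v_17(66) = v_17(num) − v_17(den) = 0; compare against these criteria.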